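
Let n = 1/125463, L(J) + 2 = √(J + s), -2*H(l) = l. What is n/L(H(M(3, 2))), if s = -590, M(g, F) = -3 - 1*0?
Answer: -4/148673655 - I*√2354/148673655 ≈ -2.6905e-8 - 3.2634e-7*I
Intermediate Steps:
M(g, F) = -3 (M(g, F) = -3 + 0 = -3)
H(l) = -l/2
L(J) = -2 + √(-590 + J) (L(J) = -2 + √(J - 590) = -2 + √(-590 + J))
n = 1/125463 ≈ 7.9705e-6
n/L(H(M(3, 2))) = 1/(125463*(-2 + √(-590 - ½*(-3)))) = 1/(125463*(-2 + √(-590 + 3/2))) = 1/(125463*(-2 + √(-1177/2))) = 1/(125463*(-2 + I*√2354/2))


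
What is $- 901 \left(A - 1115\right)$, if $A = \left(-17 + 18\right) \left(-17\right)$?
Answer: $1019932$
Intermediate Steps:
$A = -17$ ($A = 1 \left(-17\right) = -17$)
$- 901 \left(A - 1115\right) = - 901 \left(-17 - 1115\right) = \left(-901\right) \left(-1132\right) = 1019932$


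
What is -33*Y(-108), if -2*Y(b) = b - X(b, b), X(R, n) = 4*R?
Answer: 5346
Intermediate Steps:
Y(b) = 3*b/2 (Y(b) = -(b - 4*b)/2 = -(-3)*b/2 = 3*b/2)
-33*Y(-108) = -99*(-108)/2 = -33*(-162) = 5346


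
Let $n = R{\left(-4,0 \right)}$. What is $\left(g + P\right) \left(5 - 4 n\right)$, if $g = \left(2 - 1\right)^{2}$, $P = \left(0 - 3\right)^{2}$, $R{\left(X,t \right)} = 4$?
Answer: $-110$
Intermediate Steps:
$n = 4$
$P = 9$ ($P = \left(0 - 3\right)^{2} = \left(-3\right)^{2} = 9$)
$g = 1$ ($g = 1^{2} = 1$)
$\left(g + P\right) \left(5 - 4 n\right) = \left(1 + 9\right) \left(5 - 16\right) = 10 \left(5 - 16\right) = 10 \left(-11\right) = -110$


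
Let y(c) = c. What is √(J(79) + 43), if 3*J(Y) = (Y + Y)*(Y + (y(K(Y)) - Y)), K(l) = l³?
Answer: √233700873/3 ≈ 5095.8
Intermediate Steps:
J(Y) = 2*Y⁴/3 (J(Y) = ((Y + Y)*(Y + (Y³ - Y)))/3 = ((2*Y)*Y³)/3 = (2*Y⁴)/3 = 2*Y⁴/3)
√(J(79) + 43) = √((⅔)*79⁴ + 43) = √((⅔)*38950081 + 43) = √(77900162/3 + 43) = √(77900291/3) = √233700873/3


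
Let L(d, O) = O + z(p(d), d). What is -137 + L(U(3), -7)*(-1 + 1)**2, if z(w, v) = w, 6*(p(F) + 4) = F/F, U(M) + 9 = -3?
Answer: -137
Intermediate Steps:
U(M) = -12 (U(M) = -9 - 3 = -12)
p(F) = -23/6 (p(F) = -4 + (F/F)/6 = -4 + (1/6)*1 = -4 + 1/6 = -23/6)
L(d, O) = -23/6 + O (L(d, O) = O - 23/6 = -23/6 + O)
-137 + L(U(3), -7)*(-1 + 1)**2 = -137 + (-23/6 - 7)*(-1 + 1)**2 = -137 - 65/6*0**2 = -137 - 65/6*0 = -137 + 0 = -137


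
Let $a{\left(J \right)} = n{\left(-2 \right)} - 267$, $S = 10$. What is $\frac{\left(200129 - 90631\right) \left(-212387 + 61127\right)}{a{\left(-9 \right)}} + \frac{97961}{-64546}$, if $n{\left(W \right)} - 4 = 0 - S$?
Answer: $\frac{356351302806909}{5873686} \approx 6.0669 \cdot 10^{7}$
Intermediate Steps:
$n{\left(W \right)} = -6$ ($n{\left(W \right)} = 4 + \left(0 - 10\right) = 4 - 10 = -6$)
$a{\left(J \right)} = -273$ ($a{\left(J \right)} = -6 - 267 = -273$)
$\frac{\left(200129 - 90631\right) \left(-212387 + 61127\right)}{a{\left(-9 \right)}} + \frac{97961}{-64546} = \frac{\left(200129 - 90631\right) \left(-212387 + 61127\right)}{-273} + \frac{97961}{-64546} = 109498 \left(-151260\right) \left(- \frac{1}{273}\right) + 97961 \left(- \frac{1}{64546}\right) = \left(-16562667480\right) \left(- \frac{1}{273}\right) - \frac{97961}{64546} = \frac{5520889160}{91} - \frac{97961}{64546} = \frac{356351302806909}{5873686}$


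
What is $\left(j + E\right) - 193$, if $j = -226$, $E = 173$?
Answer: $-246$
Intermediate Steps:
$\left(j + E\right) - 193 = \left(-226 + 173\right) - 193 = -53 - 193 = -246$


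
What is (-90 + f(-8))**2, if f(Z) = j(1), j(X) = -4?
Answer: 8836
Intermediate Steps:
f(Z) = -4
(-90 + f(-8))**2 = (-90 - 4)**2 = (-94)**2 = 8836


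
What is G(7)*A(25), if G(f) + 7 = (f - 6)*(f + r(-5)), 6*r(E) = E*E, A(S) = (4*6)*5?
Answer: 500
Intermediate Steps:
A(S) = 120 (A(S) = 24*5 = 120)
r(E) = E**2/6 (r(E) = (E*E)/6 = E**2/6)
G(f) = -7 + (-6 + f)*(25/6 + f) (G(f) = -7 + (f - 6)*(f + (1/6)*(-5)**2) = -7 + (-6 + f)*(f + (1/6)*25) = -7 + (-6 + f)*(f + 25/6) = -7 + (-6 + f)*(25/6 + f))
G(7)*A(25) = (-32 + 7**2 - 11/6*7)*120 = (-32 + 49 - 77/6)*120 = (25/6)*120 = 500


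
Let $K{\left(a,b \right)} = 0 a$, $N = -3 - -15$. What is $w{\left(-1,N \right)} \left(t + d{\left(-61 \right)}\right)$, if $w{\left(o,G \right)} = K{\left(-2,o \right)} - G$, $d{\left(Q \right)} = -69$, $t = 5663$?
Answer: $-67128$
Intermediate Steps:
$N = 12$ ($N = -3 + 15 = 12$)
$K{\left(a,b \right)} = 0$
$w{\left(o,G \right)} = - G$ ($w{\left(o,G \right)} = 0 - G = - G$)
$w{\left(-1,N \right)} \left(t + d{\left(-61 \right)}\right) = \left(-1\right) 12 \left(5663 - 69\right) = \left(-12\right) 5594 = -67128$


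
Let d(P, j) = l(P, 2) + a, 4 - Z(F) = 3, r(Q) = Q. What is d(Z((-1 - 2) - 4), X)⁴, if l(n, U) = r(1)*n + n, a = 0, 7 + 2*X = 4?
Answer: 16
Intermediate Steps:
X = -3/2 (X = -7/2 + (½)*4 = -7/2 + 2 = -3/2 ≈ -1.5000)
Z(F) = 1 (Z(F) = 4 - 1*3 = 4 - 3 = 1)
l(n, U) = 2*n (l(n, U) = 1*n + n = n + n = 2*n)
d(P, j) = 2*P (d(P, j) = 2*P + 0 = 2*P)
d(Z((-1 - 2) - 4), X)⁴ = (2*1)⁴ = 2⁴ = 16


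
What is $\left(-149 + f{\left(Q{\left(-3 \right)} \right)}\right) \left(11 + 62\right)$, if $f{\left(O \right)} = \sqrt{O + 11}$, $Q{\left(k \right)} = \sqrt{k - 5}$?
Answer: $-10877 + 73 \sqrt{11 + 2 i \sqrt{2}} \approx -10633.0 + 30.877 i$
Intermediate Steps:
$Q{\left(k \right)} = \sqrt{-5 + k}$
$f{\left(O \right)} = \sqrt{11 + O}$
$\left(-149 + f{\left(Q{\left(-3 \right)} \right)}\right) \left(11 + 62\right) = \left(-149 + \sqrt{11 + \sqrt{-5 - 3}}\right) \left(11 + 62\right) = \left(-149 + \sqrt{11 + \sqrt{-8}}\right) 73 = \left(-149 + \sqrt{11 + 2 i \sqrt{2}}\right) 73 = -10877 + 73 \sqrt{11 + 2 i \sqrt{2}}$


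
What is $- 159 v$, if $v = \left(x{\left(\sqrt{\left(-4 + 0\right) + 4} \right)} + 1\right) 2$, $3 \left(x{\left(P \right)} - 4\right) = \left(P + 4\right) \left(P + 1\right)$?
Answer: $-2014$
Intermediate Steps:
$x{\left(P \right)} = 4 + \frac{\left(1 + P\right) \left(4 + P\right)}{3}$ ($x{\left(P \right)} = 4 + \frac{\left(P + 4\right) \left(P + 1\right)}{3} = 4 + \frac{\left(4 + P\right) \left(1 + P\right)}{3} = 4 + \frac{\left(1 + P\right) \left(4 + P\right)}{3}$)
$v = \frac{38}{3}$ ($v = \left(\left(\frac{16}{3} + \frac{\left(\sqrt{\left(-4 + 0\right) + 4}\right)^{2}}{3} + \frac{5 \sqrt{\left(-4 + 0\right) + 4}}{3}\right) + 1\right) 2 = \left(\left(\frac{16}{3} + \frac{\left(\sqrt{-4 + 4}\right)^{2}}{3} + \frac{5 \sqrt{-4 + 4}}{3}\right) + 1\right) 2 = \left(\left(\frac{16}{3} + \frac{\left(\sqrt{0}\right)^{2}}{3} + \frac{5 \sqrt{0}}{3}\right) + 1\right) 2 = \left(\left(\frac{16}{3} + \frac{0^{2}}{3} + \frac{5}{3} \cdot 0\right) + 1\right) 2 = \left(\left(\frac{16}{3} + \frac{1}{3} \cdot 0 + 0\right) + 1\right) 2 = \left(\left(\frac{16}{3} + 0 + 0\right) + 1\right) 2 = \left(\frac{16}{3} + 1\right) 2 = \frac{19}{3} \cdot 2 = \frac{38}{3} \approx 12.667$)
$- 159 v = \left(-159\right) \frac{38}{3} = -2014$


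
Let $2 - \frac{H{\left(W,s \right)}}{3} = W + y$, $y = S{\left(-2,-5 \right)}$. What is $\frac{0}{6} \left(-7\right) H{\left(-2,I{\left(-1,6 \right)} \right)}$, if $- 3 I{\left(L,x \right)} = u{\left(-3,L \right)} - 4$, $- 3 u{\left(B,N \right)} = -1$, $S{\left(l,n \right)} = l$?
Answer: $0$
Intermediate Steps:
$y = -2$
$u{\left(B,N \right)} = \frac{1}{3}$ ($u{\left(B,N \right)} = \left(- \frac{1}{3}\right) \left(-1\right) = \frac{1}{3}$)
$I{\left(L,x \right)} = \frac{11}{9}$ ($I{\left(L,x \right)} = - \frac{\frac{1}{3} - 4}{3} = \left(- \frac{1}{3}\right) \left(- \frac{11}{3}\right) = \frac{11}{9}$)
$H{\left(W,s \right)} = 12 - 3 W$ ($H{\left(W,s \right)} = 6 - 3 \left(W - 2\right) = 6 - 3 \left(-2 + W\right) = 6 - \left(-6 + 3 W\right) = 12 - 3 W$)
$\frac{0}{6} \left(-7\right) H{\left(-2,I{\left(-1,6 \right)} \right)} = \frac{0}{6} \left(-7\right) \left(12 - -6\right) = 0 \cdot \frac{1}{6} \left(-7\right) \left(12 + 6\right) = 0 \left(-7\right) 18 = 0 \cdot 18 = 0$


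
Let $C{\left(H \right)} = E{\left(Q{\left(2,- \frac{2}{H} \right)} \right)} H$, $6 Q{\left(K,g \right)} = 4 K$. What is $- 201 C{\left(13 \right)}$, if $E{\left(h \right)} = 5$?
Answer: $-13065$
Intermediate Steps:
$Q{\left(K,g \right)} = \frac{2 K}{3}$ ($Q{\left(K,g \right)} = \frac{4 K}{6} = \frac{2 K}{3}$)
$C{\left(H \right)} = 5 H$
$- 201 C{\left(13 \right)} = - 201 \cdot 5 \cdot 13 = \left(-201\right) 65 = -13065$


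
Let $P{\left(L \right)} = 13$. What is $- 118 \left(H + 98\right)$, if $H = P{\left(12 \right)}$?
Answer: $-13098$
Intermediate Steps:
$H = 13$
$- 118 \left(H + 98\right) = - 118 \left(13 + 98\right) = \left(-118\right) 111 = -13098$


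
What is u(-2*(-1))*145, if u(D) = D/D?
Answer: 145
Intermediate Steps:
u(D) = 1
u(-2*(-1))*145 = 1*145 = 145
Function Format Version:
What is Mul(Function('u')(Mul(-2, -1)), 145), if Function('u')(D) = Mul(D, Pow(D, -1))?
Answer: 145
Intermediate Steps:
Function('u')(D) = 1
Mul(Function('u')(Mul(-2, -1)), 145) = Mul(1, 145) = 145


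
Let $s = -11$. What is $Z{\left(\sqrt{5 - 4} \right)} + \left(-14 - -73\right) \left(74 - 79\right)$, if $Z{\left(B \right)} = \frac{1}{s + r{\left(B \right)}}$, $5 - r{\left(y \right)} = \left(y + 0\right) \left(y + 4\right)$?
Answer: $- \frac{3246}{11} \approx -295.09$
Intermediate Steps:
$r{\left(y \right)} = 5 - y \left(4 + y\right)$ ($r{\left(y \right)} = 5 - \left(y + 0\right) \left(y + 4\right) = 5 - y \left(4 + y\right)$)
$Z{\left(B \right)} = \frac{1}{-6 - B^{2} - 4 B}$ ($Z{\left(B \right)} = \frac{1}{-11 - \left(-5 + B^{2} + 4 B\right)} = \frac{1}{-6 - B^{2} - 4 B}$)
$Z{\left(\sqrt{5 - 4} \right)} + \left(-14 - -73\right) \left(74 - 79\right) = - \frac{1}{6 + \left(\sqrt{5 - 4}\right)^{2} + 4 \sqrt{5 - 4}} + \left(-14 - -73\right) \left(74 - 79\right) = - \frac{1}{6 + \left(\sqrt{1}\right)^{2} + 4 \sqrt{1}} + \left(-14 + 73\right) \left(74 - 79\right) = - \frac{1}{6 + 1^{2} + 4 \cdot 1} + 59 \left(-5\right) = - \frac{1}{6 + 1 + 4} - 295 = - \frac{1}{11} - 295 = - \frac{3246}{11}$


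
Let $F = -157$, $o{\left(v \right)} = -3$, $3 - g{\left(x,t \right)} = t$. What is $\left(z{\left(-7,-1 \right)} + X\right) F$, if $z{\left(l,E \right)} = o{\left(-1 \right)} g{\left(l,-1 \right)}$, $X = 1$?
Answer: $1727$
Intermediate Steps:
$g{\left(x,t \right)} = 3 - t$
$z{\left(l,E \right)} = -12$ ($z{\left(l,E \right)} = - 3 \left(3 - -1\right) = - 3 \left(3 + 1\right) = \left(-3\right) 4 = -12$)
$\left(z{\left(-7,-1 \right)} + X\right) F = \left(-12 + 1\right) \left(-157\right) = \left(-11\right) \left(-157\right) = 1727$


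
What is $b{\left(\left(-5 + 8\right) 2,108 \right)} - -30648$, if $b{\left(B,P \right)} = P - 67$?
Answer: $30689$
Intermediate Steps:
$b{\left(B,P \right)} = -67 + P$
$b{\left(\left(-5 + 8\right) 2,108 \right)} - -30648 = \left(-67 + 108\right) - -30648 = 41 + 30648 = 30689$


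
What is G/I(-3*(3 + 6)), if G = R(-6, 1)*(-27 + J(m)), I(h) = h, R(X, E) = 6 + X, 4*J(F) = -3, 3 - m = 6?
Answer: 0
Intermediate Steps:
m = -3 (m = 3 - 1*6 = 3 - 6 = -3)
J(F) = -3/4 (J(F) = (1/4)*(-3) = -3/4)
G = 0 (G = (6 - 6)*(-27 - 3/4) = 0*(-111/4) = 0)
G/I(-3*(3 + 6)) = 0/((-3*(3 + 6))) = 0/((-3*9)) = 0/(-27) = 0*(-1/27) = 0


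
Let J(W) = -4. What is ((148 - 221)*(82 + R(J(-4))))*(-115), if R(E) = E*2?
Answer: 621230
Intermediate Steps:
R(E) = 2*E
((148 - 221)*(82 + R(J(-4))))*(-115) = ((148 - 221)*(82 + 2*(-4)))*(-115) = -73*(82 - 8)*(-115) = -73*74*(-115) = -5402*(-115) = 621230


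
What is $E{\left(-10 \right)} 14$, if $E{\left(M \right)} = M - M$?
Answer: $0$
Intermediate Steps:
$E{\left(M \right)} = 0$
$E{\left(-10 \right)} 14 = 0 \cdot 14 = 0$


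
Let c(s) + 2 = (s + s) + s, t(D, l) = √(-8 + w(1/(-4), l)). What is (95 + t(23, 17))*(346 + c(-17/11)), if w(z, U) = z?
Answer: 354635/11 + 3733*I*√33/22 ≈ 32240.0 + 974.75*I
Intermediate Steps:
t(D, l) = I*√33/2 (t(D, l) = √(-8 + 1/(-4)) = √(-8 - ¼) = √(-33/4) = I*√33/2)
c(s) = -2 + 3*s (c(s) = -2 + ((s + s) + s) = -2 + (2*s + s) = -2 + 3*s)
(95 + t(23, 17))*(346 + c(-17/11)) = (95 + I*√33/2)*(346 + (-2 + 3*(-17/11))) = (95 + I*√33/2)*(346 + (-2 - 51/11)) = (95 + I*√33/2)*(346 - 73/11) = (95 + I*√33/2)*(3733/11) = 354635/11 + 3733*I*√33/22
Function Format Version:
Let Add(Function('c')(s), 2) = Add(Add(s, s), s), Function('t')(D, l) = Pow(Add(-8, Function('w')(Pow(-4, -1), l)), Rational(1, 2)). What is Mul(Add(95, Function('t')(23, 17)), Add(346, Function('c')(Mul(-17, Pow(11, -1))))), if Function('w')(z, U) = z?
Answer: Add(Rational(354635, 11), Mul(Rational(3733, 22), I, Pow(33, Rational(1, 2)))) ≈ Add(32240., Mul(974.75, I))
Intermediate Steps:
Function('t')(D, l) = Mul(Rational(1, 2), I, Pow(33, Rational(1, 2))) (Function('t')(D, l) = Pow(Add(-8, Pow(-4, -1)), Rational(1, 2)) = Pow(Add(-8, Rational(-1, 4)), Rational(1, 2)) = Pow(Rational(-33, 4), Rational(1, 2)) = Mul(Rational(1, 2), I, Pow(33, Rational(1, 2))))
Function('c')(s) = Add(-2, Mul(3, s)) (Function('c')(s) = Add(-2, Add(Add(s, s), s)) = Add(-2, Add(Mul(2, s), s)) = Add(-2, Mul(3, s)))
Mul(Add(95, Function('t')(23, 17)), Add(346, Function('c')(Mul(-17, Pow(11, -1))))) = Mul(Add(95, Mul(Rational(1, 2), I, Pow(33, Rational(1, 2)))), Add(346, Add(-2, Mul(3, Mul(-17, Pow(11, -1)))))) = Mul(Add(95, Mul(Rational(1, 2), I, Pow(33, Rational(1, 2)))), Add(346, Add(-2, Mul(3, Mul(-17, Rational(1, 11)))))) = Mul(Add(95, Mul(Rational(1, 2), I, Pow(33, Rational(1, 2)))), Add(346, Add(-2, Mul(3, Rational(-17, 11))))) = Mul(Add(95, Mul(Rational(1, 2), I, Pow(33, Rational(1, 2)))), Add(346, Add(-2, Rational(-51, 11)))) = Mul(Add(95, Mul(Rational(1, 2), I, Pow(33, Rational(1, 2)))), Add(346, Rational(-73, 11))) = Mul(Add(95, Mul(Rational(1, 2), I, Pow(33, Rational(1, 2)))), Rational(3733, 11)) = Add(Rational(354635, 11), Mul(Rational(3733, 22), I, Pow(33, Rational(1, 2))))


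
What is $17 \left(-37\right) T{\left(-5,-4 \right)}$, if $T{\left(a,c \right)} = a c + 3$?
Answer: $-14467$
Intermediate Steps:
$T{\left(a,c \right)} = 3 + a c$
$17 \left(-37\right) T{\left(-5,-4 \right)} = 17 \left(-37\right) \left(3 - -20\right) = - 629 \left(3 + 20\right) = \left(-629\right) 23 = -14467$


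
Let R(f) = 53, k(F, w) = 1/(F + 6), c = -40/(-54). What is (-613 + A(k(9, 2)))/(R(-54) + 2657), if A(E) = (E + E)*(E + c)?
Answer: -1241107/5487750 ≈ -0.22616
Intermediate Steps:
c = 20/27 (c = -40*(-1/54) = 20/27 ≈ 0.74074)
k(F, w) = 1/(6 + F)
A(E) = 2*E*(20/27 + E) (A(E) = (E + E)*(E + 20/27) = (2*E)*(20/27 + E) = 2*E*(20/27 + E))
(-613 + A(k(9, 2)))/(R(-54) + 2657) = (-613 + 2*(20 + 27/(6 + 9))/(27*(6 + 9)))/(53 + 2657) = (-613 + (2/27)*(20 + 27/15)/15)/2710 = (-613 + (2/27)*(1/15)*(20 + 27*(1/15)))*(1/2710) = (-613 + (2/27)*(1/15)*(20 + 9/5))*(1/2710) = (-613 + (2/27)*(1/15)*(109/5))*(1/2710) = (-613 + 218/2025)*(1/2710) = -1241107/2025*1/2710 = -1241107/5487750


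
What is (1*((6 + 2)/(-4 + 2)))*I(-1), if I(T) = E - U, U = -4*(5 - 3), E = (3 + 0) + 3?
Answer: -56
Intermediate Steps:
E = 6 (E = 3 + 3 = 6)
U = -8 (U = -4*2 = -8)
I(T) = 14 (I(T) = 6 - 1*(-8) = 6 + 8 = 14)
(1*((6 + 2)/(-4 + 2)))*I(-1) = (1*((6 + 2)/(-4 + 2)))*14 = (1*(8/(-2)))*14 = (1*(8*(-½)))*14 = (1*(-4))*14 = -4*14 = -56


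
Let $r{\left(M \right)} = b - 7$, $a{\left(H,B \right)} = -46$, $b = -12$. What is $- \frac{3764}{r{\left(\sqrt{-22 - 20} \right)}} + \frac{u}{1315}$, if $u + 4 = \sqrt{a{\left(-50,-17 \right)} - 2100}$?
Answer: $\frac{4949584}{24985} + \frac{i \sqrt{2146}}{1315} \approx 198.1 + 0.035228 i$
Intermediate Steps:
$r{\left(M \right)} = -19$ ($r{\left(M \right)} = -12 - 7 = -19$)
$u = -4 + i \sqrt{2146}$ ($u = -4 + \sqrt{-46 - 2100} = -4 + \sqrt{-2146} = -4 + i \sqrt{2146} \approx -4.0 + 46.325 i$)
$- \frac{3764}{r{\left(\sqrt{-22 - 20} \right)}} + \frac{u}{1315} = - \frac{3764}{-19} + \frac{-4 + i \sqrt{2146}}{1315} = \left(-3764\right) \left(- \frac{1}{19}\right) + \left(-4 + i \sqrt{2146}\right) \frac{1}{1315} = \frac{3764}{19} - \left(\frac{4}{1315} - \frac{i \sqrt{2146}}{1315}\right) = \frac{4949584}{24985} + \frac{i \sqrt{2146}}{1315}$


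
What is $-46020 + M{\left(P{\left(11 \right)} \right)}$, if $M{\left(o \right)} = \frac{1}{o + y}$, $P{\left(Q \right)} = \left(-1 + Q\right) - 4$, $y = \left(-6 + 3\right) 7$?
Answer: $- \frac{690301}{15} \approx -46020.0$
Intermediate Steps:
$y = -21$ ($y = \left(-3\right) 7 = -21$)
$P{\left(Q \right)} = -5 + Q$
$M{\left(o \right)} = \frac{1}{-21 + o}$ ($M{\left(o \right)} = \frac{1}{o - 21} = \frac{1}{-21 + o}$)
$-46020 + M{\left(P{\left(11 \right)} \right)} = -46020 + \frac{1}{-21 + \left(-5 + 11\right)} = -46020 + \frac{1}{-21 + 6} = -46020 + \frac{1}{-15} = -46020 - \frac{1}{15} = - \frac{690301}{15}$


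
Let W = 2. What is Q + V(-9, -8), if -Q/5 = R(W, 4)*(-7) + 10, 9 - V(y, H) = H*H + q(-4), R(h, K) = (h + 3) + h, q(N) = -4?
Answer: 144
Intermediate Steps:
R(h, K) = 3 + 2*h (R(h, K) = (3 + h) + h = 3 + 2*h)
V(y, H) = 13 - H² (V(y, H) = 9 - (H*H - 4) = 9 - (H² - 4) = 9 - (-4 + H²) = 9 + (4 - H²) = 13 - H²)
Q = 195 (Q = -5*((3 + 2*2)*(-7) + 10) = -5*((3 + 4)*(-7) + 10) = -5*(7*(-7) + 10) = -5*(-49 + 10) = -5*(-39) = 195)
Q + V(-9, -8) = 195 + (13 - 1*(-8)²) = 195 + (13 - 1*64) = 195 + (13 - 64) = 195 - 51 = 144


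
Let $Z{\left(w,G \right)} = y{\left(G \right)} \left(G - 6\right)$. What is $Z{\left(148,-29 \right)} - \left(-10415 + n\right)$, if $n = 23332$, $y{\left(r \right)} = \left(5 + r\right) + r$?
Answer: $-11062$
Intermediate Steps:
$y{\left(r \right)} = 5 + 2 r$
$Z{\left(w,G \right)} = \left(-6 + G\right) \left(5 + 2 G\right)$ ($Z{\left(w,G \right)} = \left(5 + 2 G\right) \left(G - 6\right) = \left(5 + 2 G\right) \left(-6 + G\right) = \left(-6 + G\right) \left(5 + 2 G\right)$)
$Z{\left(148,-29 \right)} - \left(-10415 + n\right) = \left(-6 - 29\right) \left(5 + 2 \left(-29\right)\right) - \left(-10415 + 23332\right) = - 35 \left(5 - 58\right) - 12917 = \left(-35\right) \left(-53\right) - 12917 = 1855 - 12917 = -11062$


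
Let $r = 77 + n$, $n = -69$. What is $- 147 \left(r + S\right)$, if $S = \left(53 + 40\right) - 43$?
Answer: $-8526$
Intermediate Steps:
$S = 50$ ($S = 93 - 43 = 50$)
$r = 8$ ($r = 77 - 69 = 8$)
$- 147 \left(r + S\right) = - 147 \left(8 + 50\right) = \left(-147\right) 58 = -8526$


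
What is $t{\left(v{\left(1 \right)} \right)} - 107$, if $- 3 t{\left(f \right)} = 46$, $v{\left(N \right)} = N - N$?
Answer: $- \frac{367}{3} \approx -122.33$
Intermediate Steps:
$v{\left(N \right)} = 0$
$t{\left(f \right)} = - \frac{46}{3}$ ($t{\left(f \right)} = \left(- \frac{1}{3}\right) 46 = - \frac{46}{3}$)
$t{\left(v{\left(1 \right)} \right)} - 107 = - \frac{46}{3} - 107 = - \frac{367}{3}$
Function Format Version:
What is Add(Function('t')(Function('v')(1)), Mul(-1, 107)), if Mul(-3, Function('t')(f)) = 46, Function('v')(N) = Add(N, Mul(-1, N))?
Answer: Rational(-367, 3) ≈ -122.33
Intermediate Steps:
Function('v')(N) = 0
Function('t')(f) = Rational(-46, 3) (Function('t')(f) = Mul(Rational(-1, 3), 46) = Rational(-46, 3))
Add(Function('t')(Function('v')(1)), Mul(-1, 107)) = Add(Rational(-46, 3), Mul(-1, 107)) = Add(Rational(-46, 3), -107) = Rational(-367, 3)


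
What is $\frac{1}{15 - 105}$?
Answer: $- \frac{1}{90} \approx -0.011111$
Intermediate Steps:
$\frac{1}{15 - 105} = \frac{1}{-90} = - \frac{1}{90}$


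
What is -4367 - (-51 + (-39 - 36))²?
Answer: -20243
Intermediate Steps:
-4367 - (-51 + (-39 - 36))² = -4367 - (-51 - 75)² = -4367 - 1*(-126)² = -4367 - 1*15876 = -4367 - 15876 = -20243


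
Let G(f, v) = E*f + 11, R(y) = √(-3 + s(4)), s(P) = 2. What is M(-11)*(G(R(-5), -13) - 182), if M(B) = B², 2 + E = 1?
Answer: -20691 - 121*I ≈ -20691.0 - 121.0*I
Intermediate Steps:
E = -1 (E = -2 + 1 = -1)
R(y) = I (R(y) = √(-3 + 2) = √(-1) = I)
G(f, v) = 11 - f (G(f, v) = -f + 11 = 11 - f)
M(-11)*(G(R(-5), -13) - 182) = (-11)²*((11 - I) - 182) = 121*(-171 - I) = -20691 - 121*I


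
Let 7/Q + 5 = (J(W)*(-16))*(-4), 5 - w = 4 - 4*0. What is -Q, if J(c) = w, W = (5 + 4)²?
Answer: -7/59 ≈ -0.11864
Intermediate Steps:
W = 81 (W = 9² = 81)
w = 1 (w = 5 - (4 - 4*0) = 5 - (4 + 0) = 5 - 1*4 = 5 - 4 = 1)
J(c) = 1
Q = 7/59 (Q = 7/(-5 + (1*(-16))*(-4)) = 7/(-5 - 16*(-4)) = 7/(-5 + 64) = 7/59 ≈ 0.11864)
-Q = -1*7/59 = -7/59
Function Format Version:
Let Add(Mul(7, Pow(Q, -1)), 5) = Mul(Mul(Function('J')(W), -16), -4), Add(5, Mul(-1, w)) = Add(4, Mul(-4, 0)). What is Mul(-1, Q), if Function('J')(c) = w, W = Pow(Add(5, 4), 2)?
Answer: Rational(-7, 59) ≈ -0.11864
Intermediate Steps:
W = 81 (W = Pow(9, 2) = 81)
w = 1 (w = Add(5, Mul(-1, Add(4, Mul(-4, 0)))) = Add(5, Mul(-1, Add(4, 0))) = Add(5, Mul(-1, 4)) = Add(5, -4) = 1)
Function('J')(c) = 1
Q = Rational(7, 59) (Q = Mul(7, Pow(Add(-5, Mul(Mul(1, -16), -4)), -1)) = Mul(7, Pow(Add(-5, Mul(-16, -4)), -1)) = Mul(7, Pow(Add(-5, 64), -1)) = Mul(7, Pow(59, -1)) = Mul(7, Rational(1, 59)) = Rational(7, 59) ≈ 0.11864)
Mul(-1, Q) = Mul(-1, Rational(7, 59)) = Rational(-7, 59)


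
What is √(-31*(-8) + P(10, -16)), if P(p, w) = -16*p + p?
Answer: 7*√2 ≈ 9.8995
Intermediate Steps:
P(p, w) = -15*p
√(-31*(-8) + P(10, -16)) = √(-31*(-8) - 15*10) = √(248 - 150) = √98 = 7*√2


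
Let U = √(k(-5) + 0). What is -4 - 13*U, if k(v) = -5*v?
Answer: -69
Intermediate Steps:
U = 5 (U = √(-5*(-5) + 0) = √(25 + 0) = √25 = 5)
-4 - 13*U = -4 - 13*5 = -4 - 65 = -69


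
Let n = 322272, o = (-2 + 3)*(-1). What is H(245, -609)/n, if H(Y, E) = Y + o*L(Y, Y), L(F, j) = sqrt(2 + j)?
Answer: 245/322272 - sqrt(247)/322272 ≈ 0.00071146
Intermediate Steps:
o = -1 (o = 1*(-1) = -1)
H(Y, E) = Y - sqrt(2 + Y)
H(245, -609)/n = (245 - sqrt(2 + 245))/322272 = (245 - sqrt(247))*(1/322272) = 245/322272 - sqrt(247)/322272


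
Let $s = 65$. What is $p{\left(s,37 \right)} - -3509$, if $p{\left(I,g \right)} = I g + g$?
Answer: $5951$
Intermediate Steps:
$p{\left(I,g \right)} = g + I g$
$p{\left(s,37 \right)} - -3509 = 37 \left(1 + 65\right) - -3509 = 37 \cdot 66 + 3509 = 2442 + 3509 = 5951$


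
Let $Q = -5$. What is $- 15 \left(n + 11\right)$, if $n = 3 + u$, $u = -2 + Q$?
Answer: $-105$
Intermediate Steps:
$u = -7$ ($u = -2 - 5 = -7$)
$n = -4$ ($n = 3 - 7 = -4$)
$- 15 \left(n + 11\right) = - 15 \left(-4 + 11\right) = \left(-15\right) 7 = -105$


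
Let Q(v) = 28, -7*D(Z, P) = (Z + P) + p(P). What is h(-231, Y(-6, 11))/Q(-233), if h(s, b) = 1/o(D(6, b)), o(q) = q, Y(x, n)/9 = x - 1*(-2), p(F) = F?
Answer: 1/264 ≈ 0.0037879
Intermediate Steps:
D(Z, P) = -2*P/7 - Z/7 (D(Z, P) = -((Z + P) + P)/7 = -((P + Z) + P)/7 = -(Z + 2*P)/7 = -2*P/7 - Z/7)
Y(x, n) = 18 + 9*x (Y(x, n) = 9*(x - 1*(-2)) = 9*(x + 2) = 9*(2 + x) = 18 + 9*x)
h(s, b) = 1/(-6/7 - 2*b/7) (h(s, b) = 1/(-2*b/7 - ⅐*6) = 1/(-2*b/7 - 6/7) = 1/(-6/7 - 2*b/7))
h(-231, Y(-6, 11))/Q(-233) = -7/(6 + 2*(18 + 9*(-6)))/28 = -7/(6 + 2*(18 - 54))*(1/28) = -7/(6 + 2*(-36))*(1/28) = -7/(6 - 72)*(1/28) = -7/(-66)*(1/28) = -7*(-1/66)*(1/28) = (7/66)*(1/28) = 1/264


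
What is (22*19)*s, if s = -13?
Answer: -5434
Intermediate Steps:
(22*19)*s = (22*19)*(-13) = 418*(-13) = -5434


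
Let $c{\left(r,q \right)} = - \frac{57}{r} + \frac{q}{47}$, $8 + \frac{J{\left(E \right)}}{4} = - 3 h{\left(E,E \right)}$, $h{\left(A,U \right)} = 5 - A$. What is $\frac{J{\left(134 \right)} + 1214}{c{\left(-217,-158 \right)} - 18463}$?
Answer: $- \frac{13921635}{94167872} \approx -0.14784$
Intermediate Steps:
$J{\left(E \right)} = -92 + 12 E$ ($J{\left(E \right)} = -32 + 4 \left(- 3 \left(5 - E\right)\right) = -32 + 4 \left(-15 + 3 E\right) = -32 + \left(-60 + 12 E\right) = -92 + 12 E$)
$c{\left(r,q \right)} = - \frac{57}{r} + \frac{q}{47}$ ($c{\left(r,q \right)} = - \frac{57}{r} + q \frac{1}{47} = - \frac{57}{r} + \frac{q}{47}$)
$\frac{J{\left(134 \right)} + 1214}{c{\left(-217,-158 \right)} - 18463} = \frac{\left(-92 + 12 \cdot 134\right) + 1214}{\left(- \frac{57}{-217} + \frac{1}{47} \left(-158\right)\right) - 18463} = \frac{\left(-92 + 1608\right) + 1214}{\left(\left(-57\right) \left(- \frac{1}{217}\right) - \frac{158}{47}\right) - 18463} = \frac{1516 + 1214}{\left(\frac{57}{217} - \frac{158}{47}\right) - 18463} = \frac{2730}{- \frac{31607}{10199} - 18463} = \frac{2730}{- \frac{188335744}{10199}} = 2730 \left(- \frac{10199}{188335744}\right) = - \frac{13921635}{94167872}$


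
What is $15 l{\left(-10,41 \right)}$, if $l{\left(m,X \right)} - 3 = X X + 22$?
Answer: $25590$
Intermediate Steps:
$l{\left(m,X \right)} = 25 + X^{2}$ ($l{\left(m,X \right)} = 3 + \left(X X + 22\right) = 3 + \left(X^{2} + 22\right) = 3 + \left(22 + X^{2}\right) = 25 + X^{2}$)
$15 l{\left(-10,41 \right)} = 15 \left(25 + 41^{2}\right) = 15 \left(25 + 1681\right) = 15 \cdot 1706 = 25590$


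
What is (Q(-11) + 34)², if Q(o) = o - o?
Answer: 1156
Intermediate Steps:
Q(o) = 0
(Q(-11) + 34)² = (0 + 34)² = 34² = 1156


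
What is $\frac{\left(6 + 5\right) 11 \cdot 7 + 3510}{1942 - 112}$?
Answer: $\frac{4357}{1830} \approx 2.3809$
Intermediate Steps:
$\frac{\left(6 + 5\right) 11 \cdot 7 + 3510}{1942 - 112} = \frac{11 \cdot 11 \cdot 7 + 3510}{1830} = \left(121 \cdot 7 + 3510\right) \frac{1}{1830} = \left(847 + 3510\right) \frac{1}{1830} = 4357 \cdot \frac{1}{1830} = \frac{4357}{1830}$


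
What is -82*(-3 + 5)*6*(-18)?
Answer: 17712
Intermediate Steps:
-82*(-3 + 5)*6*(-18) = -164*6*(-18) = -82*12*(-18) = -984*(-18) = 17712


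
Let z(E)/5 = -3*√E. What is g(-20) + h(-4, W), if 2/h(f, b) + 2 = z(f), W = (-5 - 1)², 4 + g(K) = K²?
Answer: 89495/226 + 15*I/226 ≈ 396.0 + 0.066372*I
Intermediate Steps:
g(K) = -4 + K²
W = 36 (W = (-6)² = 36)
z(E) = -15*√E (z(E) = 5*(-3*√E) = -15*√E)
h(f, b) = 2/(-2 - 15*√f)
g(-20) + h(-4, W) = (-4 + (-20)²) - 2/(2 + 15*√(-4)) = (-4 + 400) - 2/(2 + 15*(2*I)) = 396 - 2*(2 - 30*I)/904 = 396 - (2 - 30*I)/452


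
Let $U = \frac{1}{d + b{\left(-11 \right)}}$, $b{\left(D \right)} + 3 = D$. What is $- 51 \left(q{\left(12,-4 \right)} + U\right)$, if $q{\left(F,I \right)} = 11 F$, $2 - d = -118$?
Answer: $- \frac{713643}{106} \approx -6732.5$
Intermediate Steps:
$d = 120$ ($d = 2 - -118 = 2 + 118 = 120$)
$b{\left(D \right)} = -3 + D$
$U = \frac{1}{106}$ ($U = \frac{1}{120 - 14} = \frac{1}{106} \approx 0.009434$)
$- 51 \left(q{\left(12,-4 \right)} + U\right) = - 51 \left(11 \cdot 12 + \frac{1}{106}\right) = - 51 \left(132 + \frac{1}{106}\right) = \left(-51\right) \frac{13993}{106} = - \frac{713643}{106}$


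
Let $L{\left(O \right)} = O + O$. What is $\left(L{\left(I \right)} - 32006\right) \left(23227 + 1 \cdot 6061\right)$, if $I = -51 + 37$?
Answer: $-938211792$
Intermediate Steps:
$I = -14$
$L{\left(O \right)} = 2 O$
$\left(L{\left(I \right)} - 32006\right) \left(23227 + 1 \cdot 6061\right) = \left(2 \left(-14\right) - 32006\right) \left(23227 + 1 \cdot 6061\right) = \left(-28 - 32006\right) \left(23227 + 6061\right) = \left(-32034\right) 29288 = -938211792$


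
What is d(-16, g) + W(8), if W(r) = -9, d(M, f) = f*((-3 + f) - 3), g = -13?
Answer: 238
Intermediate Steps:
d(M, f) = f*(-6 + f)
d(-16, g) + W(8) = -13*(-6 - 13) - 9 = -13*(-19) - 9 = 247 - 9 = 238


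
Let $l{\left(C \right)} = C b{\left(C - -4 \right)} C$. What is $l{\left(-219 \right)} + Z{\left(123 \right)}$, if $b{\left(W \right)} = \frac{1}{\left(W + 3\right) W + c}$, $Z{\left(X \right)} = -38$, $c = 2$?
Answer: $- \frac{561385}{15194} \approx -36.948$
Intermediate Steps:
$b{\left(W \right)} = \frac{1}{2 + W \left(3 + W\right)}$ ($b{\left(W \right)} = \frac{1}{\left(W + 3\right) W + 2} = \frac{1}{\left(3 + W\right) W + 2} = \frac{1}{W \left(3 + W\right) + 2} = \frac{1}{2 + W \left(3 + W\right)}$)
$l{\left(C \right)} = \frac{C^{2}}{14 + \left(4 + C\right)^{2} + 3 C}$ ($l{\left(C \right)} = \frac{C}{2 + \left(C - -4\right)^{2} + 3 \left(C - -4\right)} C = \frac{C}{2 + \left(C + 4\right)^{2} + 3 \left(C + 4\right)} C = \frac{C}{2 + \left(4 + C\right)^{2} + 3 \left(4 + C\right)} C = \frac{C}{2 + \left(4 + C\right)^{2} + \left(12 + 3 C\right)} C = \frac{C}{14 + \left(4 + C\right)^{2} + 3 C} C = \frac{C^{2}}{14 + \left(4 + C\right)^{2} + 3 C}$)
$l{\left(-219 \right)} + Z{\left(123 \right)} = \frac{\left(-219\right)^{2}}{30 + \left(-219\right)^{2} + 11 \left(-219\right)} - 38 = \frac{47961}{30 + 47961 - 2409} - 38 = \frac{47961}{45582} - 38 = 47961 \cdot \frac{1}{45582} - 38 = \frac{15987}{15194} - 38 = - \frac{561385}{15194}$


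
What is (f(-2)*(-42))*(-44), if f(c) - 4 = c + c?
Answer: 0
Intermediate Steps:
f(c) = 4 + 2*c (f(c) = 4 + (c + c) = 4 + 2*c)
(f(-2)*(-42))*(-44) = ((4 + 2*(-2))*(-42))*(-44) = ((4 - 4)*(-42))*(-44) = (0*(-42))*(-44) = 0*(-44) = 0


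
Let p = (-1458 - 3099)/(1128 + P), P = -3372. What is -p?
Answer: -1519/748 ≈ -2.0308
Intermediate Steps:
p = 1519/748 (p = (-1458 - 3099)/(1128 - 3372) = -4557/(-2244) = -4557*(-1/2244) = 1519/748 ≈ 2.0308)
-p = -1*1519/748 = -1519/748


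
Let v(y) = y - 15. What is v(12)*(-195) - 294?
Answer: 291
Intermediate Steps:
v(y) = -15 + y
v(12)*(-195) - 294 = (-15 + 12)*(-195) - 294 = -3*(-195) - 294 = 585 - 294 = 291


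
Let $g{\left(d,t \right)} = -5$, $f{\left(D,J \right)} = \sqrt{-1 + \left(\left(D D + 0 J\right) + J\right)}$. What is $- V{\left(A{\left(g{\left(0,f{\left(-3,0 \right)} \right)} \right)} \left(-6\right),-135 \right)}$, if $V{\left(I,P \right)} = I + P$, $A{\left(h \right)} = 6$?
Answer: $171$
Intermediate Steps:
$f{\left(D,J \right)} = \sqrt{-1 + J + D^{2}}$ ($f{\left(D,J \right)} = \sqrt{-1 + \left(\left(D^{2} + 0\right) + J\right)} = \sqrt{-1 + \left(D^{2} + J\right)} = \sqrt{-1 + \left(J + D^{2}\right)} = \sqrt{-1 + J + D^{2}}$)
$- V{\left(A{\left(g{\left(0,f{\left(-3,0 \right)} \right)} \right)} \left(-6\right),-135 \right)} = - (6 \left(-6\right) - 135) = - (-36 - 135) = \left(-1\right) \left(-171\right) = 171$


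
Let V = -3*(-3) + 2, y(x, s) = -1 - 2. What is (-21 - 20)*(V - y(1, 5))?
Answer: -574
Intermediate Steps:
y(x, s) = -3
V = 11 (V = 9 + 2 = 11)
(-21 - 20)*(V - y(1, 5)) = (-21 - 20)*(11 - 1*(-3)) = -41*(11 + 3) = -41*14 = -574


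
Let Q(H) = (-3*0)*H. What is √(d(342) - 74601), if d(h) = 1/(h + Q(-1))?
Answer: 89*I*√122398/114 ≈ 273.13*I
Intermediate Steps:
Q(H) = 0 (Q(H) = 0*H = 0)
d(h) = 1/h (d(h) = 1/(h + 0) = 1/h)
√(d(342) - 74601) = √(1/342 - 74601) = √(-25513541/342) = 89*I*√122398/114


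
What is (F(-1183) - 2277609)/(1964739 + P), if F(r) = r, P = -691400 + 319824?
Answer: -2278792/1593163 ≈ -1.4304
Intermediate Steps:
P = -371576
(F(-1183) - 2277609)/(1964739 + P) = (-1183 - 2277609)/(1964739 - 371576) = -2278792/1593163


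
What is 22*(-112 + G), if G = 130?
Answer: 396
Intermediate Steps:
22*(-112 + G) = 22*(-112 + 130) = 22*18 = 396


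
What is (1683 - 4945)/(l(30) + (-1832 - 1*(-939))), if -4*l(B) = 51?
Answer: 13048/3623 ≈ 3.6014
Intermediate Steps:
l(B) = -51/4 (l(B) = -¼*51 = -51/4)
(1683 - 4945)/(l(30) + (-1832 - 1*(-939))) = (1683 - 4945)/(-51/4 + (-1832 - 1*(-939))) = -3262/(-51/4 + (-1832 + 939)) = -3262/(-51/4 - 893) = -3262/(-3623/4) = -3262*(-4/3623) = 13048/3623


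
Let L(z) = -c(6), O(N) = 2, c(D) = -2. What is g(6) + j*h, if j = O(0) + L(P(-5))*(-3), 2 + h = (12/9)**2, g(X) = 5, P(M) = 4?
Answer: 53/9 ≈ 5.8889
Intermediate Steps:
h = -2/9 (h = -2 + (12/9)**2 = -2 + (12*(1/9))**2 = -2 + (4/3)**2 = -2 + 16/9 = -2/9 ≈ -0.22222)
L(z) = 2 (L(z) = -1*(-2) = 2)
j = -4 (j = 2 + 2*(-3) = 2 - 6 = -4)
g(6) + j*h = 5 - 4*(-2/9) = 5 + 8/9 = 53/9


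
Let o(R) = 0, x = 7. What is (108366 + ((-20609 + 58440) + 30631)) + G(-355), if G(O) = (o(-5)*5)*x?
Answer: 176828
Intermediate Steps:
G(O) = 0 (G(O) = (0*5)*7 = 0*7 = 0)
(108366 + ((-20609 + 58440) + 30631)) + G(-355) = (108366 + ((-20609 + 58440) + 30631)) + 0 = (108366 + (37831 + 30631)) + 0 = (108366 + 68462) + 0 = 176828 + 0 = 176828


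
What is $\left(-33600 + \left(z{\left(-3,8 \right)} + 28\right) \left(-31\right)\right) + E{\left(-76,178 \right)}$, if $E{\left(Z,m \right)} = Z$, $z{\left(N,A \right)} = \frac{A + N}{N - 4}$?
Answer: $- \frac{241653}{7} \approx -34522.0$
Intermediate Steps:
$z{\left(N,A \right)} = \frac{A + N}{-4 + N}$
$\left(-33600 + \left(z{\left(-3,8 \right)} + 28\right) \left(-31\right)\right) + E{\left(-76,178 \right)} = \left(-33600 + \left(\frac{8 - 3}{-4 - 3} + 28\right) \left(-31\right)\right) - 76 = \left(-33600 + \left(\frac{1}{-7} \cdot 5 + 28\right) \left(-31\right)\right) - 76 = \left(-33600 + \left(\left(- \frac{1}{7}\right) 5 + 28\right) \left(-31\right)\right) - 76 = \left(-33600 + \left(- \frac{5}{7} + 28\right) \left(-31\right)\right) - 76 = \left(-33600 + \frac{191}{7} \left(-31\right)\right) - 76 = \left(-33600 - \frac{5921}{7}\right) - 76 = - \frac{241121}{7} - 76 = - \frac{241653}{7}$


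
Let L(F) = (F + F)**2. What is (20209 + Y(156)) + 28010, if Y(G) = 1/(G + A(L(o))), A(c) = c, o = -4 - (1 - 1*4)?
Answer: 7715041/160 ≈ 48219.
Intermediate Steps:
o = -1 (o = -4 - (1 - 4) = -4 - 1*(-3) = -4 + 3 = -1)
L(F) = 4*F**2 (L(F) = (2*F)**2 = 4*F**2)
Y(G) = 1/(4 + G) (Y(G) = 1/(G + 4*(-1)**2) = 1/(G + 4*1) = 1/(G + 4) = 1/(4 + G))
(20209 + Y(156)) + 28010 = (20209 + 1/(4 + 156)) + 28010 = (20209 + 1/160) + 28010 = 3233441/160 + 28010 = 7715041/160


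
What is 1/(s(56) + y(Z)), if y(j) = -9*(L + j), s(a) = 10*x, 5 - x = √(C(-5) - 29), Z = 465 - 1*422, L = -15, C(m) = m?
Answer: I/(2*(-101*I + 5*√34)) ≈ -0.0045697 + 0.0013191*I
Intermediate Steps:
Z = 43 (Z = 465 - 422 = 43)
x = 5 - I*√34 (x = 5 - √(-5 - 29) = 5 - √(-34) = 5 - I*√34 ≈ 5.0 - 5.831*I)
s(a) = 50 - 10*I*√34 (s(a) = 10*(5 - I*√34) = 50 - 10*I*√34)
y(j) = 135 - 9*j (y(j) = -9*(-15 + j) = 135 - 9*j)
1/(s(56) + y(Z)) = 1/((50 - 10*I*√34) + (135 - 9*43)) = 1/((50 - 10*I*√34) + (135 - 387)) = 1/((50 - 10*I*√34) - 252) = 1/(-202 - 10*I*√34)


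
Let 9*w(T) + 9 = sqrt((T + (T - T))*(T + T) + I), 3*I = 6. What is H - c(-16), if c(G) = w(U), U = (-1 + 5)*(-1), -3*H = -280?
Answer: 283/3 - sqrt(34)/9 ≈ 93.685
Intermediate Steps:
H = 280/3 (H = -1/3*(-280) = 280/3 ≈ 93.333)
I = 2 (I = (1/3)*6 = 2)
U = -4 (U = 4*(-1) = -4)
w(T) = -1 + sqrt(2 + 2*T**2)/9 (w(T) = -1 + sqrt((T + (T - T))*(T + T) + 2)/9 = -1 + sqrt((T + 0)*(2*T) + 2)/9 = -1 + sqrt(T*(2*T) + 2)/9 = -1 + sqrt(2*T**2 + 2)/9 = -1 + sqrt(2 + 2*T**2)/9)
c(G) = -1 + sqrt(34)/9 (c(G) = -1 + sqrt(2 + 2*(-4)**2)/9 = -1 + sqrt(2 + 2*16)/9 = -1 + sqrt(2 + 32)/9 = -1 + sqrt(34)/9)
H - c(-16) = 280/3 - (-1 + sqrt(34)/9) = 280/3 + (1 - sqrt(34)/9) = 283/3 - sqrt(34)/9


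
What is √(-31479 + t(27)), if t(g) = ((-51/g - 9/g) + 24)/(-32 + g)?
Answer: I*√7083755/15 ≈ 177.44*I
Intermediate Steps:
t(g) = (24 - 60/g)/(-32 + g) (t(g) = (-60/g + 24)/(-32 + g) = (24 - 60/g)/(-32 + g))
√(-31479 + t(27)) = √(-31479 + 12*(-5 + 2*27)/(27*(-32 + 27))) = √(-31479 + 12*(1/27)*(-5 + 54)/(-5)) = √(-31479 + 12*(1/27)*(-⅕)*49) = √(-31479 - 196/45) = √(-1416751/45) = I*√7083755/15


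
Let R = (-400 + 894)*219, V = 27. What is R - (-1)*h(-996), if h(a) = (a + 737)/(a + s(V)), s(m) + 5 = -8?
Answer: 109159933/1009 ≈ 1.0819e+5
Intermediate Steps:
s(m) = -13 (s(m) = -5 - 8 = -13)
h(a) = (737 + a)/(-13 + a) (h(a) = (a + 737)/(a - 13) = (737 + a)/(-13 + a))
R = 108186 (R = 494*219 = 108186)
R - (-1)*h(-996) = 108186 - (-1)*(737 - 996)/(-13 - 996) = 108186 - (-1)*-259/(-1009) = 108186 - (-1)*(-1/1009*(-259)) = 108186 - (-1)*259/1009 = 108186 - 1*(-259/1009) = 108186 + 259/1009 = 109159933/1009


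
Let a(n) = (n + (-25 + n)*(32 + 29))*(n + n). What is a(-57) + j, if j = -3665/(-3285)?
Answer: 378909715/657 ≈ 5.7673e+5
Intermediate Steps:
j = 733/657 (j = -3665*(-1/3285) = 733/657 ≈ 1.1157)
a(n) = 2*n*(-1525 + 62*n) (a(n) = (n + (-25 + n)*61)*(2*n) = (n + (-1525 + 61*n))*(2*n) = (-1525 + 62*n)*(2*n) = 2*n*(-1525 + 62*n))
a(-57) + j = 2*(-57)*(-1525 + 62*(-57)) + 733/657 = 2*(-57)*(-1525 - 3534) + 733/657 = 2*(-57)*(-5059) + 733/657 = 576726 + 733/657 = 378909715/657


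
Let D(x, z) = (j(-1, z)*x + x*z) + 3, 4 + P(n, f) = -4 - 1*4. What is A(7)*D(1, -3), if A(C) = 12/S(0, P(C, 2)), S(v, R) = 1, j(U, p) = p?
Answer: -36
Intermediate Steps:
P(n, f) = -12 (P(n, f) = -4 + (-4 - 1*4) = -4 + (-4 - 4) = -4 - 8 = -12)
D(x, z) = 3 + 2*x*z (D(x, z) = (z*x + x*z) + 3 = (x*z + x*z) + 3 = 2*x*z + 3 = 3 + 2*x*z)
A(C) = 12 (A(C) = 12/1 = 12*1 = 12)
A(7)*D(1, -3) = 12*(3 + 2*1*(-3)) = 12*(3 - 6) = 12*(-3) = -36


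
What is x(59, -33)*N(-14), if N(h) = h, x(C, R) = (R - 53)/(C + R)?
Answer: 602/13 ≈ 46.308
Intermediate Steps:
x(C, R) = (-53 + R)/(C + R)
x(59, -33)*N(-14) = ((-53 - 33)/(59 - 33))*(-14) = (-86/26)*(-14) = ((1/26)*(-86))*(-14) = -43/13*(-14) = 602/13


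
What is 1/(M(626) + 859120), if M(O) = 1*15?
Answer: 1/859135 ≈ 1.1640e-6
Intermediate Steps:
M(O) = 15
1/(M(626) + 859120) = 1/(15 + 859120) = 1/859135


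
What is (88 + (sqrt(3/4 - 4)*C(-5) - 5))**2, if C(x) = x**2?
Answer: 19431/4 + 2075*I*sqrt(13) ≈ 4857.8 + 7481.5*I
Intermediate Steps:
(88 + (sqrt(3/4 - 4)*C(-5) - 5))**2 = (88 + (sqrt(3/4 - 4)*(-5)**2 - 5))**2 = (88 + (sqrt(3*(1/4) - 4)*25 - 5))**2 = (88 + (sqrt(3/4 - 4)*25 - 5))**2 = (88 + (sqrt(-13/4)*25 - 5))**2 = (88 + ((I*sqrt(13)/2)*25 - 5))**2 = (88 + (25*I*sqrt(13)/2 - 5))**2 = (88 + (-5 + 25*I*sqrt(13)/2))**2 = (83 + 25*I*sqrt(13)/2)**2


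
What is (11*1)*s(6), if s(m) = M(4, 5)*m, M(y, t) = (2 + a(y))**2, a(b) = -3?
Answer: 66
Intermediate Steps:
M(y, t) = 1 (M(y, t) = (2 - 3)**2 = (-1)**2 = 1)
s(m) = m (s(m) = 1*m = m)
(11*1)*s(6) = (11*1)*6 = 11*6 = 66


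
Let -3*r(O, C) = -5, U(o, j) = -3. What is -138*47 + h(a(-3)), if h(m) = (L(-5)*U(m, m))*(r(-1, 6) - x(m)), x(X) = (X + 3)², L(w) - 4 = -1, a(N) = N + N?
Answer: -6420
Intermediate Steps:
a(N) = 2*N
L(w) = 3 (L(w) = 4 - 1 = 3)
r(O, C) = 5/3 (r(O, C) = -⅓*(-5) = 5/3)
x(X) = (3 + X)²
h(m) = -15 + 9*(3 + m)² (h(m) = (3*(-3))*(5/3 - (3 + m)²) = -9*(5/3 - (3 + m)²) = -15 + 9*(3 + m)²)
-138*47 + h(a(-3)) = -138*47 + (-15 + 9*(3 + 2*(-3))²) = -6486 + (-15 + 9*(3 - 6)²) = -6486 + (-15 + 9*(-3)²) = -6486 + (-15 + 9*9) = -6486 + (-15 + 81) = -6486 + 66 = -6420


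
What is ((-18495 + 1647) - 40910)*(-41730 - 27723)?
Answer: 4011466374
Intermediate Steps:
((-18495 + 1647) - 40910)*(-41730 - 27723) = (-16848 - 40910)*(-69453) = -57758*(-69453) = 4011466374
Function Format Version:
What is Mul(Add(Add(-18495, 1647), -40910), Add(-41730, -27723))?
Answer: 4011466374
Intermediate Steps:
Mul(Add(Add(-18495, 1647), -40910), Add(-41730, -27723)) = Mul(Add(-16848, -40910), -69453) = Mul(-57758, -69453) = 4011466374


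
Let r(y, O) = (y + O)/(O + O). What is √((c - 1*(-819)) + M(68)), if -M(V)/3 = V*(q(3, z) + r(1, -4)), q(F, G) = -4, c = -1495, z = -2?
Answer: √254/2 ≈ 7.9687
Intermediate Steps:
r(y, O) = (O + y)/(2*O) (r(y, O) = (O + y)/((2*O)) = (O + y)*(1/(2*O)) = (O + y)/(2*O))
M(V) = 87*V/8 (M(V) = -3*V*(-4 + (½)*(-4 + 1)/(-4)) = -3*V*(-4 + (½)*(-¼)*(-3)) = -3*V*(-4 + 3/8) = -3*V*(-29)/8 = -(-87)*V/8 = 87*V/8)
√((c - 1*(-819)) + M(68)) = √((-1495 - 1*(-819)) + (87/8)*68) = √((-1495 + 819) + 1479/2) = √(-676 + 1479/2) = √(127/2) = √254/2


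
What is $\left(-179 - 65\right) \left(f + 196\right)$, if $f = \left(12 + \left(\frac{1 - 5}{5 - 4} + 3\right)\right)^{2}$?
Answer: $-77348$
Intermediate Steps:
$f = 121$ ($f = \left(12 + \left(- \frac{4}{1} + 3\right)\right)^{2} = \left(12 + \left(\left(-4\right) 1 + 3\right)\right)^{2} = \left(12 + \left(-4 + 3\right)\right)^{2} = \left(12 - 1\right)^{2} = 11^{2} = 121$)
$\left(-179 - 65\right) \left(f + 196\right) = \left(-179 - 65\right) \left(121 + 196\right) = \left(-244\right) 317 = -77348$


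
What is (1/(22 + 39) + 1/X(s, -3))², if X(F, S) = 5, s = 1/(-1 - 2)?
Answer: 4356/93025 ≈ 0.046826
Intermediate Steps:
s = -⅓ (s = 1/(-3) = -⅓ ≈ -0.33333)
(1/(22 + 39) + 1/X(s, -3))² = (1/(22 + 39) + 1/5)² = (1/61 + ⅕)² = (66/305)² = 4356/93025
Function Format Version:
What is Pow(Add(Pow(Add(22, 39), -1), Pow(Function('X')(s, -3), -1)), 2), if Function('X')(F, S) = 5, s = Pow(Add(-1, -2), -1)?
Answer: Rational(4356, 93025) ≈ 0.046826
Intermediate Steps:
s = Rational(-1, 3) (s = Pow(-3, -1) = Rational(-1, 3) ≈ -0.33333)
Pow(Add(Pow(Add(22, 39), -1), Pow(Function('X')(s, -3), -1)), 2) = Pow(Add(Pow(Add(22, 39), -1), Pow(5, -1)), 2) = Pow(Add(Pow(61, -1), Rational(1, 5)), 2) = Pow(Add(Rational(1, 61), Rational(1, 5)), 2) = Pow(Rational(66, 305), 2) = Rational(4356, 93025)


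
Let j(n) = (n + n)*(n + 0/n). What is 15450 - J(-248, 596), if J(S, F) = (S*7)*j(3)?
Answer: 46698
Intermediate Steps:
j(n) = 2*n² (j(n) = (2*n)*(n + 0) = (2*n)*n = 2*n²)
J(S, F) = 126*S (J(S, F) = (S*7)*(2*3²) = (7*S)*(2*9) = (7*S)*18 = 126*S)
15450 - J(-248, 596) = 15450 - 126*(-248) = 15450 - 1*(-31248) = 15450 + 31248 = 46698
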